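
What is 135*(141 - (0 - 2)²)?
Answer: 18495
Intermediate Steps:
135*(141 - (0 - 2)²) = 135*(141 - 1*(-2)²) = 135*(141 - 1*4) = 135*(141 - 4) = 135*137 = 18495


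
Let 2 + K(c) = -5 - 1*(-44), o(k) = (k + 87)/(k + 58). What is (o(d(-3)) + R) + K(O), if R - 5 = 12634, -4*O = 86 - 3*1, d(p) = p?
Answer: 697264/55 ≈ 12678.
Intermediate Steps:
o(k) = (87 + k)/(58 + k)
O = -83/4 (O = -(86 - 3*1)/4 = -(86 - 3)/4 = -¼*83 = -83/4 ≈ -20.750)
R = 12639 (R = 5 + 12634 = 12639)
K(c) = 37 (K(c) = -2 + (-5 - 1*(-44)) = -2 + (-5 + 44) = -2 + 39 = 37)
(o(d(-3)) + R) + K(O) = ((87 - 3)/(58 - 3) + 12639) + 37 = (84/55 + 12639) + 37 = 695229/55 + 37 = 697264/55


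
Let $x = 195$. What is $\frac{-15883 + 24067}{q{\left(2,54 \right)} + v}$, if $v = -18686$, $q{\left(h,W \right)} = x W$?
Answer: $- \frac{2046}{2039} \approx -1.0034$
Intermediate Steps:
$q{\left(h,W \right)} = 195 W$
$\frac{-15883 + 24067}{q{\left(2,54 \right)} + v} = \frac{-15883 + 24067}{195 \cdot 54 - 18686} = \frac{8184}{10530 - 18686} = \frac{8184}{-8156} = 8184 \left(- \frac{1}{8156}\right) = - \frac{2046}{2039}$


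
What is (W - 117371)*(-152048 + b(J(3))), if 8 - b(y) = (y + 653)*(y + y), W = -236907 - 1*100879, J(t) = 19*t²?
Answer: 197468954136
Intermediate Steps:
W = -337786 (W = -236907 - 100879 = -337786)
b(y) = 8 - 2*y*(653 + y) (b(y) = 8 - (y + 653)*(y + y) = 8 - (653 + y)*2*y = 8 - 2*y*(653 + y))
(W - 117371)*(-152048 + b(J(3))) = (-337786 - 117371)*(-152048 + (8 - 24814*3² - 2*(19*3²)²)) = -455157*(-152048 + (8 - 24814*9 - 2*(19*9)²)) = -455157*(-152048 + (8 - 1306*171 - 2*171²)) = -455157*(-152048 + (8 - 223326 - 2*29241)) = -455157*(-152048 + (8 - 223326 - 58482)) = -455157*(-152048 - 281800) = -455157*(-433848) = 197468954136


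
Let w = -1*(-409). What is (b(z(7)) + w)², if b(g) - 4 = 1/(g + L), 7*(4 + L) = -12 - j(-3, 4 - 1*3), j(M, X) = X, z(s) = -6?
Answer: 1174569984/6889 ≈ 1.7050e+5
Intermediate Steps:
w = 409
L = -41/7 (L = -4 + (-12 - (4 - 1*3))/7 = -4 + (-12 - (4 - 3))/7 = -4 + (-12 - 1*1)/7 = -4 + (-12 - 1)/7 = -4 + (⅐)*(-13) = -4 - 13/7 = -41/7 ≈ -5.8571)
b(g) = 4 + 1/(-41/7 + g) (b(g) = 4 + 1/(g - 41/7) = 4 + 1/(-41/7 + g))
(b(z(7)) + w)² = ((-157 + 28*(-6))/(-41 + 7*(-6)) + 409)² = ((-157 - 168)/(-41 - 42) + 409)² = (-325/(-83) + 409)² = (-1/83*(-325) + 409)² = (325/83 + 409)² = (34272/83)² = 1174569984/6889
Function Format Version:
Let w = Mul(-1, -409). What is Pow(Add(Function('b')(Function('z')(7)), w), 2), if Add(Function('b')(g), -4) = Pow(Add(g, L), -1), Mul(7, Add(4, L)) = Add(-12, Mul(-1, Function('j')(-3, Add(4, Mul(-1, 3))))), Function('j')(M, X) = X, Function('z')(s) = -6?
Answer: Rational(1174569984, 6889) ≈ 1.7050e+5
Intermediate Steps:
w = 409
L = Rational(-41, 7) (L = Add(-4, Mul(Rational(1, 7), Add(-12, Mul(-1, Add(4, Mul(-1, 3)))))) = Add(-4, Mul(Rational(1, 7), Add(-12, Mul(-1, Add(4, -3))))) = Add(-4, Mul(Rational(1, 7), Add(-12, Mul(-1, 1)))) = Add(-4, Mul(Rational(1, 7), Add(-12, -1))) = Add(-4, Mul(Rational(1, 7), -13)) = Add(-4, Rational(-13, 7)) = Rational(-41, 7) ≈ -5.8571)
Function('b')(g) = Add(4, Pow(Add(Rational(-41, 7), g), -1)) (Function('b')(g) = Add(4, Pow(Add(g, Rational(-41, 7)), -1)) = Add(4, Pow(Add(Rational(-41, 7), g), -1)))
Pow(Add(Function('b')(Function('z')(7)), w), 2) = Pow(Add(Mul(Pow(Add(-41, Mul(7, -6)), -1), Add(-157, Mul(28, -6))), 409), 2) = Pow(Add(Mul(Pow(Add(-41, -42), -1), Add(-157, -168)), 409), 2) = Pow(Add(Mul(Pow(-83, -1), -325), 409), 2) = Pow(Add(Mul(Rational(-1, 83), -325), 409), 2) = Pow(Add(Rational(325, 83), 409), 2) = Pow(Rational(34272, 83), 2) = Rational(1174569984, 6889)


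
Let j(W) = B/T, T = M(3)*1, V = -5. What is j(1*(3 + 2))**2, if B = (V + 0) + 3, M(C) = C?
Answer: 4/9 ≈ 0.44444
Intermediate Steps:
B = -2 (B = (-5 + 0) + 3 = -5 + 3 = -2)
T = 3 (T = 3*1 = 3)
j(W) = -2/3
j(1*(3 + 2))**2 = (-2/3)**2 = 4/9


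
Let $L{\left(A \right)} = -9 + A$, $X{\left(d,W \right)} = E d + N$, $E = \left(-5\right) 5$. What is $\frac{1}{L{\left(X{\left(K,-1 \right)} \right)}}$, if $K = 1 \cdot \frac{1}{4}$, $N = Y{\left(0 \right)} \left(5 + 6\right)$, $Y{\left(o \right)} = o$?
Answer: $- \frac{4}{61} \approx -0.065574$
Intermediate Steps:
$N = 0$ ($N = 0 \left(5 + 6\right) = 0 \cdot 11 = 0$)
$E = -25$
$K = \frac{1}{4}$ ($K = 1 \cdot \frac{1}{4} = \frac{1}{4} \approx 0.25$)
$X{\left(d,W \right)} = - 25 d$ ($X{\left(d,W \right)} = - 25 d + 0 = - 25 d$)
$\frac{1}{L{\left(X{\left(K,-1 \right)} \right)}} = \frac{1}{-9 - \frac{25}{4}} = \frac{1}{- \frac{61}{4}} = - \frac{4}{61}$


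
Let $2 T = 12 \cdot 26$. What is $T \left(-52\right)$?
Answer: $-8112$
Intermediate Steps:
$T = 156$ ($T = \frac{12 \cdot 26}{2} = \frac{1}{2} \cdot 312 = 156$)
$T \left(-52\right) = 156 \left(-52\right) = -8112$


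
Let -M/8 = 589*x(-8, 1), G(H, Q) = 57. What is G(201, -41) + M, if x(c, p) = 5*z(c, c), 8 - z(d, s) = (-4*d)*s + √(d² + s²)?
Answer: -6219783 + 188480*√2 ≈ -5.9532e+6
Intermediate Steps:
z(d, s) = 8 - √(d² + s²) + 4*d*s (z(d, s) = 8 - ((-4*d)*s + √(d² + s²)) = 8 - (-4*d*s + √(d² + s²)) = 8 - (√(d² + s²) - 4*d*s) = 8 + (-√(d² + s²) + 4*d*s) = 8 - √(d² + s²) + 4*d*s)
x(c, p) = 40 + 20*c² - 5*√2*√(c²) (x(c, p) = 5*(8 - √(c² + c²) + 4*c*c) = 5*(8 - √(2*c²) + 4*c²) = 5*(8 - √2*√(c²) + 4*c²) = 5*(8 + 4*c² - √2*√(c²)) = 40 + 20*c² - 5*√2*√(c²))
M = -6219840 + 188480*√2 (M = -4712*(40 + 20*(-8)² - 5*√2*√((-8)²)) = -4712*(40 + 20*64 - 5*√2*√64) = -4712*(40 + 1280 - 5*√2*8) = -4712*(40 + 1280 - 40*√2) = -4712*(1320 - 40*√2) = -8*(777480 - 23560*√2) = -6219840 + 188480*√2 ≈ -5.9533e+6)
G(201, -41) + M = 57 + (-6219840 + 188480*√2) = -6219783 + 188480*√2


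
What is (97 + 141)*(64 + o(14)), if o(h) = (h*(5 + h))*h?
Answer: 901544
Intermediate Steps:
o(h) = h²*(5 + h)
(97 + 141)*(64 + o(14)) = (97 + 141)*(64 + 14²*(5 + 14)) = 238*(64 + 196*19) = 238*(64 + 3724) = 238*3788 = 901544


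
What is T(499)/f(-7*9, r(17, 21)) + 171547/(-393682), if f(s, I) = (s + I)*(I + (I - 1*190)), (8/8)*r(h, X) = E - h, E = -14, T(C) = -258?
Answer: -347097941/777128268 ≈ -0.44664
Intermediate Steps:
r(h, X) = -14 - h
f(s, I) = (-190 + 2*I)*(I + s) (f(s, I) = (I + s)*(I + (I - 190)) = (I + s)*(I + (-190 + I)) = (I + s)*(-190 + 2*I) = (-190 + 2*I)*(I + s))
T(499)/f(-7*9, r(17, 21)) + 171547/(-393682) = -258/(-190*(-14 - 1*17) - (-1330)*9 + 2*(-14 - 1*17)² + 2*(-14 - 1*17)*(-7*9)) + 171547/(-393682) = -258/(-190*(-14 - 17) - 190*(-63) + 2*(-14 - 17)² + 2*(-14 - 17)*(-63)) + 171547*(-1/393682) = -258/(-190*(-31) + 11970 + 2*(-31)² + 2*(-31)*(-63)) - 171547/393682 = -258/(5890 + 11970 + 2*961 + 3906) - 171547/393682 = -258/(5890 + 11970 + 1922 + 3906) - 171547/393682 = -258/23688 - 171547/393682 = -258*1/23688 - 171547/393682 = -43/3948 - 171547/393682 = -347097941/777128268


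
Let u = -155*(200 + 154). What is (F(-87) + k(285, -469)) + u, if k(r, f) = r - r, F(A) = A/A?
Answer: -54869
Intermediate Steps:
F(A) = 1
k(r, f) = 0
u = -54870 (u = -155*354 = -54870)
(F(-87) + k(285, -469)) + u = (1 + 0) - 54870 = 1 - 54870 = -54869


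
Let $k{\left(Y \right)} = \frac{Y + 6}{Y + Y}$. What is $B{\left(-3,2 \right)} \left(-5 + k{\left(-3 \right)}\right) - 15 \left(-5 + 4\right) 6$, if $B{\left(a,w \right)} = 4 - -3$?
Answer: $\frac{103}{2} \approx 51.5$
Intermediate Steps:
$k{\left(Y \right)} = \frac{6 + Y}{2 Y}$
$B{\left(a,w \right)} = 7$ ($B{\left(a,w \right)} = 4 + 3 = 7$)
$B{\left(-3,2 \right)} \left(-5 + k{\left(-3 \right)}\right) - 15 \left(-5 + 4\right) 6 = 7 \left(-5 + \frac{6 - 3}{2 \left(-3\right)}\right) - 15 \left(-5 + 4\right) 6 = 7 \left(-5 + \frac{1}{2} \left(- \frac{1}{3}\right) 3\right) - 15 \left(\left(-1\right) 6\right) = 7 \left(-5 - \frac{1}{2}\right) - -90 = 7 \left(- \frac{11}{2}\right) + 90 = - \frac{77}{2} + 90 = \frac{103}{2}$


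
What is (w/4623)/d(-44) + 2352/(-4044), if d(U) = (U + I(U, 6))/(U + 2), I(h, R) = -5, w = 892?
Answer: -1513044/3635219 ≈ -0.41622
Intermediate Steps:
d(U) = (-5 + U)/(2 + U) (d(U) = (U - 5)/(U + 2) = (-5 + U)/(2 + U))
(w/4623)/d(-44) + 2352/(-4044) = (892/4623)/(((-5 - 44)/(2 - 44))) + 2352/(-4044) = (892*(1/4623))/((-49/(-42))) + 2352*(-1/4044) = 892/(4623*((-1/42*(-49)))) - 196/337 = 892/(4623*(7/6)) - 196/337 = (892/4623)*(6/7) - 196/337 = 1784/10787 - 196/337 = -1513044/3635219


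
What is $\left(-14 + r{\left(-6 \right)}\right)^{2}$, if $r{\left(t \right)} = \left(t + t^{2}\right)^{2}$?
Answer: $784996$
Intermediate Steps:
$\left(-14 + r{\left(-6 \right)}\right)^{2} = \left(-14 + \left(-6\right)^{2} \left(1 - 6\right)^{2}\right)^{2} = \left(-14 + 36 \left(-5\right)^{2}\right)^{2} = \left(-14 + 36 \cdot 25\right)^{2} = \left(-14 + 900\right)^{2} = 886^{2} = 784996$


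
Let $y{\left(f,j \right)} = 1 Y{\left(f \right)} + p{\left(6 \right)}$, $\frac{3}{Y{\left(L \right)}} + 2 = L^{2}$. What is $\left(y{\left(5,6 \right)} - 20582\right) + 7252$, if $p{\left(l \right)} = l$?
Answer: $- \frac{306449}{23} \approx -13324.0$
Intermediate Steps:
$Y{\left(L \right)} = \frac{3}{-2 + L^{2}}$
$y{\left(f,j \right)} = 6 + \frac{3}{-2 + f^{2}}$ ($y{\left(f,j \right)} = 1 \frac{3}{-2 + f^{2}} + 6 = \frac{3}{-2 + f^{2}} + 6 = 6 + \frac{3}{-2 + f^{2}}$)
$\left(y{\left(5,6 \right)} - 20582\right) + 7252 = \left(\frac{3 \left(-3 + 2 \cdot 5^{2}\right)}{-2 + 5^{2}} - 20582\right) + 7252 = \left(\frac{3 \left(-3 + 2 \cdot 25\right)}{-2 + 25} - 20582\right) + 7252 = \left(\frac{3 \left(-3 + 50\right)}{23} - 20582\right) + 7252 = \left(3 \cdot \frac{1}{23} \cdot 47 - 20582\right) + 7252 = \left(\frac{141}{23} - 20582\right) + 7252 = - \frac{473245}{23} + 7252 = - \frac{306449}{23}$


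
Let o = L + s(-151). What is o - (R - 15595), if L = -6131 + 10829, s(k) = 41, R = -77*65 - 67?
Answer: 25406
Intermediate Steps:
R = -5072 (R = -5005 - 67 = -5072)
L = 4698
o = 4739 (o = 4698 + 41 = 4739)
o - (R - 15595) = 4739 - (-5072 - 15595) = 4739 - 1*(-20667) = 4739 + 20667 = 25406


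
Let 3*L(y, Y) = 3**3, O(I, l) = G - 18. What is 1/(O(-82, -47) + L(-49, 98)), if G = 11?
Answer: 1/2 ≈ 0.50000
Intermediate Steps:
O(I, l) = -7 (O(I, l) = 11 - 18 = -7)
L(y, Y) = 9 (L(y, Y) = (1/3)*3**3 = (1/3)*27 = 9)
1/(O(-82, -47) + L(-49, 98)) = 1/(-7 + 9) = 1/2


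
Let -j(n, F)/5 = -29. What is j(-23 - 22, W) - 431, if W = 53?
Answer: -286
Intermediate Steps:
j(n, F) = 145 (j(n, F) = -5*(-29) = 145)
j(-23 - 22, W) - 431 = 145 - 431 = -286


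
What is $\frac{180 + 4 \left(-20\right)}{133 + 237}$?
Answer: $\frac{10}{37} \approx 0.27027$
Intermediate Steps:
$\frac{180 + 4 \left(-20\right)}{133 + 237} = \frac{180 - 80}{370} = 100 \cdot \frac{1}{370} = \frac{10}{37}$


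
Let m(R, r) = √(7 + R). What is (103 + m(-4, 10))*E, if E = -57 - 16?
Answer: -7519 - 73*√3 ≈ -7645.4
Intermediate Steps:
E = -73
(103 + m(-4, 10))*E = (103 + √(7 - 4))*(-73) = (103 + √3)*(-73) = -7519 - 73*√3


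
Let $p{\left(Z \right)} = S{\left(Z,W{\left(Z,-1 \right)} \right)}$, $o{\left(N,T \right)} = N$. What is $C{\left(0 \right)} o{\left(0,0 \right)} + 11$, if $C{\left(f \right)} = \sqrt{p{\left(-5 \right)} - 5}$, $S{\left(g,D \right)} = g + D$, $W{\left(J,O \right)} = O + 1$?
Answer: $11$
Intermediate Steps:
$W{\left(J,O \right)} = 1 + O$
$S{\left(g,D \right)} = D + g$
$p{\left(Z \right)} = Z$ ($p{\left(Z \right)} = \left(1 - 1\right) + Z = 0 + Z = Z$)
$C{\left(f \right)} = i \sqrt{10}$ ($C{\left(f \right)} = \sqrt{-5 - 5} = \sqrt{-10} = i \sqrt{10}$)
$C{\left(0 \right)} o{\left(0,0 \right)} + 11 = i \sqrt{10} \cdot 0 + 11 = 0 + 11 = 11$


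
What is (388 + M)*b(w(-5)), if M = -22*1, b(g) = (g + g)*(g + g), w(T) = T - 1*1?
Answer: 52704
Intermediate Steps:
w(T) = -1 + T (w(T) = T - 1 = -1 + T)
b(g) = 4*g**2 (b(g) = (2*g)*(2*g) = 4*g**2)
M = -22
(388 + M)*b(w(-5)) = (388 - 22)*(4*(-1 - 5)**2) = 366*(4*(-6)**2) = 366*(4*36) = 366*144 = 52704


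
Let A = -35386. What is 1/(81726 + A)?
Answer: 1/46340 ≈ 2.1580e-5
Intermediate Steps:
1/(81726 + A) = 1/(81726 - 35386) = 1/46340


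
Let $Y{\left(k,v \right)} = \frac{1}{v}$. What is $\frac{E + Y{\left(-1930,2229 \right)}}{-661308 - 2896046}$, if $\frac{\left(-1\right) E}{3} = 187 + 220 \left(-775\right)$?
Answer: $- \frac{569441516}{3964671033} \approx -0.14363$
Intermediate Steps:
$E = 510939$ ($E = - 3 \left(187 + 220 \left(-775\right)\right) = - 3 \left(187 - 170500\right) = \left(-3\right) \left(-170313\right) = 510939$)
$\frac{E + Y{\left(-1930,2229 \right)}}{-661308 - 2896046} = \frac{510939 + \frac{1}{2229}}{-661308 - 2896046} = \frac{510939 + \frac{1}{2229}}{-3557354} = \frac{1138883032}{2229} \left(- \frac{1}{3557354}\right) = - \frac{569441516}{3964671033}$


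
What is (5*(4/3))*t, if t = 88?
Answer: 1760/3 ≈ 586.67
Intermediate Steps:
(5*(4/3))*t = (5*(4/3))*88 = (20/3)*88 = 1760/3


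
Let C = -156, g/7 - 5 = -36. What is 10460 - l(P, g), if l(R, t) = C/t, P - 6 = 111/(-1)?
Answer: 2269664/217 ≈ 10459.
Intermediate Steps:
g = -217 (g = 35 + 7*(-36) = 35 - 252 = -217)
P = -105 (P = 6 + 111/(-1) = 6 + 111*(-1) = 6 - 111 = -105)
l(R, t) = -156/t
10460 - l(P, g) = 10460 - (-156)/(-217) = 10460 - (-156)*(-1)/217 = 10460 - 1*156/217 = 10460 - 156/217 = 2269664/217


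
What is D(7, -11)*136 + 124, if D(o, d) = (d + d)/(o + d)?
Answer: 872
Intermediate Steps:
D(o, d) = 2*d/(d + o) (D(o, d) = (2*d)/(d + o) = 2*d/(d + o))
D(7, -11)*136 + 124 = (2*(-11)/(-11 + 7))*136 + 124 = (2*(-11)/(-4))*136 + 124 = (2*(-11)*(-¼))*136 + 124 = (11/2)*136 + 124 = 748 + 124 = 872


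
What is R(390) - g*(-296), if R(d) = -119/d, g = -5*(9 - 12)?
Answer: 1731481/390 ≈ 4439.7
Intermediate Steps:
g = 15 (g = -5*(-3) = 15)
R(390) - g*(-296) = -119/390 - 15*(-296) = -119*1/390 - 1*(-4440) = -119/390 + 4440 = 1731481/390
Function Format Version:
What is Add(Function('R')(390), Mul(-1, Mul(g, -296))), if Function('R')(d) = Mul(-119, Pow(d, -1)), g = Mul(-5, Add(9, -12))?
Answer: Rational(1731481, 390) ≈ 4439.7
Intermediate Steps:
g = 15 (g = Mul(-5, -3) = 15)
Add(Function('R')(390), Mul(-1, Mul(g, -296))) = Add(Mul(-119, Pow(390, -1)), Mul(-1, Mul(15, -296))) = Add(Mul(-119, Rational(1, 390)), Mul(-1, -4440)) = Add(Rational(-119, 390), 4440) = Rational(1731481, 390)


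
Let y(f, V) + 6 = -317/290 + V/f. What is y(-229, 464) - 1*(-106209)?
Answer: 7052734077/66410 ≈ 1.0620e+5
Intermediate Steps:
y(f, V) = -2057/290 + V/f (y(f, V) = -6 + (-317/290 + V/f) = -2057/290 + V/f)
y(-229, 464) - 1*(-106209) = (-2057/290 + 464/(-229)) - 1*(-106209) = (-2057/290 + 464*(-1/229)) + 106209 = (-2057/290 - 464/229) + 106209 = -605613/66410 + 106209 = 7052734077/66410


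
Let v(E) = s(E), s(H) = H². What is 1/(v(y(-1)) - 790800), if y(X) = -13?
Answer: -1/790631 ≈ -1.2648e-6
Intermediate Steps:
v(E) = E²
1/(v(y(-1)) - 790800) = 1/((-13)² - 790800) = 1/(169 - 790800) = 1/(-790631) = -1/790631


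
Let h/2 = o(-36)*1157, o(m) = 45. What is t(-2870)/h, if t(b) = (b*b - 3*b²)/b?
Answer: 574/10413 ≈ 0.055123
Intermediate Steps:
h = 104130 (h = 2*(45*1157) = 2*52065 = 104130)
t(b) = -2*b (t(b) = (b² - 3*b²)/b = (-2*b²)/b = -2*b)
t(-2870)/h = -2*(-2870)/104130 = 5740*(1/104130) = 574/10413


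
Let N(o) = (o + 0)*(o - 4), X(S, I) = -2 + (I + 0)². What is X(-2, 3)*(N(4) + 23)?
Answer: 161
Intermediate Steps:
X(S, I) = -2 + I²
N(o) = o*(-4 + o)
X(-2, 3)*(N(4) + 23) = (-2 + 3²)*(4*(-4 + 4) + 23) = (-2 + 9)*(4*0 + 23) = 7*(0 + 23) = 7*23 = 161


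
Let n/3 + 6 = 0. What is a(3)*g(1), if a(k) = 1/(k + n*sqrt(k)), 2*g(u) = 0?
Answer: 0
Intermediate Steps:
n = -18 (n = -18 + 3*0 = -18 + 0 = -18)
g(u) = 0 (g(u) = (1/2)*0 = 0)
a(k) = 1/(k - 18*sqrt(k))
a(3)*g(1) = 0/(3 - 18*sqrt(3)) = 0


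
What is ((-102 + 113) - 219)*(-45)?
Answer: 9360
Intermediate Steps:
((-102 + 113) - 219)*(-45) = (11 - 219)*(-45) = -208*(-45) = 9360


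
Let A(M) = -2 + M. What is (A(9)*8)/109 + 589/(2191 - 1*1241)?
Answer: 6179/5450 ≈ 1.1338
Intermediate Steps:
(A(9)*8)/109 + 589/(2191 - 1*1241) = ((-2 + 9)*8)/109 + 589/(2191 - 1*1241) = (7*8)*(1/109) + 589/(2191 - 1241) = 56*(1/109) + 589/950 = 56/109 + 589*(1/950) = 56/109 + 31/50 = 6179/5450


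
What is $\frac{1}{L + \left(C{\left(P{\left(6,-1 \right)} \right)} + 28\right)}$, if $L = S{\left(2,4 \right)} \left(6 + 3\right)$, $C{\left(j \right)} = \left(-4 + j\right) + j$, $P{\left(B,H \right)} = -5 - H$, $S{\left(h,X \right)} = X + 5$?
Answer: $\frac{1}{97} \approx 0.010309$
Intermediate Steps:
$S{\left(h,X \right)} = 5 + X$
$C{\left(j \right)} = -4 + 2 j$
$L = 81$ ($L = \left(5 + 4\right) \left(6 + 3\right) = 9 \cdot 9 = 81$)
$\frac{1}{L + \left(C{\left(P{\left(6,-1 \right)} \right)} + 28\right)} = \frac{1}{81 + \left(\left(-4 + 2 \left(-5 - -1\right)\right) + 28\right)} = \frac{1}{81 + \left(\left(-4 + 2 \left(-5 + 1\right)\right) + 28\right)} = \frac{1}{81 + \left(\left(-4 + 2 \left(-4\right)\right) + 28\right)} = \frac{1}{81 + \left(\left(-4 - 8\right) + 28\right)} = \frac{1}{81 + \left(-12 + 28\right)} = \frac{1}{81 + 16} = \frac{1}{97}$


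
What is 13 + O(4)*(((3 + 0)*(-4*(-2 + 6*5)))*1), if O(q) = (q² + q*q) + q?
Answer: -12083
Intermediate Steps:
O(q) = q + 2*q² (O(q) = (q² + q²) + q = 2*q² + q = q + 2*q²)
13 + O(4)*(((3 + 0)*(-4*(-2 + 6*5)))*1) = 13 + (4*(1 + 2*4))*(((3 + 0)*(-4*(-2 + 6*5)))*1) = 13 + (4*(1 + 8))*((3*(-4*(-2 + 30)))*1) = 13 + (4*9)*((3*(-4*28))*1) = 13 + 36*((3*(-112))*1) = 13 + 36*(-336*1) = 13 + 36*(-336) = 13 - 12096 = -12083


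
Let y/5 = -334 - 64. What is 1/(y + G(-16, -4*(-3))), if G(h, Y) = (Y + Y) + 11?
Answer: -1/1955 ≈ -0.00051151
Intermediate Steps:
G(h, Y) = 11 + 2*Y (G(h, Y) = 2*Y + 11 = 11 + 2*Y)
y = -1990 (y = 5*(-334 - 64) = 5*(-398) = -1990)
1/(y + G(-16, -4*(-3))) = 1/(-1990 + (11 + 2*(-4*(-3)))) = 1/(-1990 + (11 + 2*12)) = 1/(-1990 + (11 + 24)) = 1/(-1990 + 35) = 1/(-1955) = -1/1955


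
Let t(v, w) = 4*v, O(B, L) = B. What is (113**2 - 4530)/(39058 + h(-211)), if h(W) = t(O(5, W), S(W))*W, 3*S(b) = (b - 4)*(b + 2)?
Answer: 8239/34838 ≈ 0.23649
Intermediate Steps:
S(b) = (-4 + b)*(2 + b)/3 (S(b) = ((b - 4)*(b + 2))/3 = ((-4 + b)*(2 + b))/3 = (-4 + b)*(2 + b)/3)
h(W) = 20*W (h(W) = (4*5)*W = 20*W)
(113**2 - 4530)/(39058 + h(-211)) = (113**2 - 4530)/(39058 + 20*(-211)) = (12769 - 4530)/(39058 - 4220) = 8239/34838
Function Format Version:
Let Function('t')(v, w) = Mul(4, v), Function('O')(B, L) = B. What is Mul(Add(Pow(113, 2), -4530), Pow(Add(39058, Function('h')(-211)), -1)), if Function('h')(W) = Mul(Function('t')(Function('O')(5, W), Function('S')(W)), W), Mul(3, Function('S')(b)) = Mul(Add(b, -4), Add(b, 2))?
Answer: Rational(8239, 34838) ≈ 0.23649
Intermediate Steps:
Function('S')(b) = Mul(Rational(1, 3), Add(-4, b), Add(2, b)) (Function('S')(b) = Mul(Rational(1, 3), Mul(Add(b, -4), Add(b, 2))) = Mul(Rational(1, 3), Mul(Add(-4, b), Add(2, b))) = Mul(Rational(1, 3), Add(-4, b), Add(2, b)))
Function('h')(W) = Mul(20, W) (Function('h')(W) = Mul(Mul(4, 5), W) = Mul(20, W))
Mul(Add(Pow(113, 2), -4530), Pow(Add(39058, Function('h')(-211)), -1)) = Mul(Add(Pow(113, 2), -4530), Pow(Add(39058, Mul(20, -211)), -1)) = Mul(Add(12769, -4530), Pow(Add(39058, -4220), -1)) = Mul(8239, Pow(34838, -1)) = Mul(8239, Rational(1, 34838)) = Rational(8239, 34838)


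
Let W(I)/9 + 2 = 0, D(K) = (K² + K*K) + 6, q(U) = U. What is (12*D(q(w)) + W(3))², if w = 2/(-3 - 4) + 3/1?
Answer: 127916100/2401 ≈ 53276.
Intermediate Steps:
w = 19/7 (w = 2/(-7) + 3*1 = 2*(-⅐) + 3 = -2/7 + 3 = 19/7 ≈ 2.7143)
D(K) = 6 + 2*K² (D(K) = (K² + K²) + 6 = 2*K² + 6 = 6 + 2*K²)
W(I) = -18 (W(I) = -18 + 9*0 = -18 + 0 = -18)
(12*D(q(w)) + W(3))² = (12*(6 + 2*(19/7)²) - 18)² = (12*(6 + 2*(361/49)) - 18)² = (12*(6 + 722/49) - 18)² = (12*(1016/49) - 18)² = (12192/49 - 18)² = (11310/49)² = 127916100/2401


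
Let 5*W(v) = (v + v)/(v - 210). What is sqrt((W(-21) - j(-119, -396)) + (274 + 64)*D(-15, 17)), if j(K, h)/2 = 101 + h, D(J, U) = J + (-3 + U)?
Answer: sqrt(762410)/55 ≈ 15.876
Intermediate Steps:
D(J, U) = -3 + J + U
j(K, h) = 202 + 2*h (j(K, h) = 2*(101 + h) = 202 + 2*h)
W(v) = 2*v/(5*(-210 + v)) (W(v) = ((v + v)/(v - 210))/5 = ((2*v)/(-210 + v))/5 = (2*v/(-210 + v))/5 = 2*v/(5*(-210 + v)))
sqrt((W(-21) - j(-119, -396)) + (274 + 64)*D(-15, 17)) = sqrt(((2/5)*(-21)/(-210 - 21) - (202 + 2*(-396))) + (274 + 64)*(-3 - 15 + 17)) = sqrt(((2/5)*(-21)/(-231) - (202 - 792)) + 338*(-1)) = sqrt(((2/5)*(-21)*(-1/231) - 1*(-590)) - 338) = sqrt((2/55 + 590) - 338) = sqrt(32452/55 - 338) = sqrt(13862/55) = sqrt(762410)/55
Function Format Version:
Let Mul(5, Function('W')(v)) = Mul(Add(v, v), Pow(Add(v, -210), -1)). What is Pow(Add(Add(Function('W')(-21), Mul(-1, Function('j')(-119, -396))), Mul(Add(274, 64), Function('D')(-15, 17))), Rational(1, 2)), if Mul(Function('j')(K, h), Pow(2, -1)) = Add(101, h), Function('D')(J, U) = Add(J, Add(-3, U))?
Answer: Mul(Rational(1, 55), Pow(762410, Rational(1, 2))) ≈ 15.876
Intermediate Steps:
Function('D')(J, U) = Add(-3, J, U)
Function('j')(K, h) = Add(202, Mul(2, h)) (Function('j')(K, h) = Mul(2, Add(101, h)) = Add(202, Mul(2, h)))
Function('W')(v) = Mul(Rational(2, 5), v, Pow(Add(-210, v), -1)) (Function('W')(v) = Mul(Rational(1, 5), Mul(Add(v, v), Pow(Add(v, -210), -1))) = Mul(Rational(1, 5), Mul(Mul(2, v), Pow(Add(-210, v), -1))) = Mul(Rational(1, 5), Mul(2, v, Pow(Add(-210, v), -1))) = Mul(Rational(2, 5), v, Pow(Add(-210, v), -1)))
Pow(Add(Add(Function('W')(-21), Mul(-1, Function('j')(-119, -396))), Mul(Add(274, 64), Function('D')(-15, 17))), Rational(1, 2)) = Pow(Add(Add(Mul(Rational(2, 5), -21, Pow(Add(-210, -21), -1)), Mul(-1, Add(202, Mul(2, -396)))), Mul(Add(274, 64), Add(-3, -15, 17))), Rational(1, 2)) = Pow(Add(Add(Mul(Rational(2, 5), -21, Pow(-231, -1)), Mul(-1, Add(202, -792))), Mul(338, -1)), Rational(1, 2)) = Pow(Add(Add(Mul(Rational(2, 5), -21, Rational(-1, 231)), Mul(-1, -590)), -338), Rational(1, 2)) = Pow(Add(Add(Rational(2, 55), 590), -338), Rational(1, 2)) = Pow(Add(Rational(32452, 55), -338), Rational(1, 2)) = Pow(Rational(13862, 55), Rational(1, 2)) = Mul(Rational(1, 55), Pow(762410, Rational(1, 2)))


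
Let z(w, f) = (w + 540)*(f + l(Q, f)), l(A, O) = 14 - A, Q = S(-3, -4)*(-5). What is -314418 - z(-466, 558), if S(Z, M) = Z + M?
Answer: -354156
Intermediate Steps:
S(Z, M) = M + Z
Q = 35 (Q = (-4 - 3)*(-5) = -7*(-5) = 35)
z(w, f) = (-21 + f)*(540 + w) (z(w, f) = (w + 540)*(f + (14 - 1*35)) = (540 + w)*(f + (14 - 35)) = (540 + w)*(f - 21) = (540 + w)*(-21 + f) = (-21 + f)*(540 + w))
-314418 - z(-466, 558) = -314418 - (-11340 - 21*(-466) + 540*558 + 558*(-466)) = -314418 - (-11340 + 9786 + 301320 - 260028) = -314418 - 1*39738 = -314418 - 39738 = -354156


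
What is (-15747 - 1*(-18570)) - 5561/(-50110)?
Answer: 141466091/50110 ≈ 2823.1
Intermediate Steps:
(-15747 - 1*(-18570)) - 5561/(-50110) = (-15747 + 18570) - 5561*(-1/50110) = 2823 + 5561/50110 = 141466091/50110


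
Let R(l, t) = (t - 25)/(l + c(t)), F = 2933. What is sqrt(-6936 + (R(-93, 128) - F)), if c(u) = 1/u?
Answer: I*sqrt(1398410754573)/11903 ≈ 99.348*I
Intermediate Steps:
R(l, t) = (-25 + t)/(l + 1/t) (R(l, t) = (t - 25)/(l + 1/t) = (-25 + t)/(l + 1/t))
sqrt(-6936 + (R(-93, 128) - F)) = sqrt(-6936 + (128*(-25 + 128)/(1 - 93*128) - 1*2933)) = sqrt(-6936 + (128*103/(1 - 11904) - 2933)) = sqrt(-6936 + (128*103/(-11903) - 2933)) = sqrt(-6936 + (128*(-1/11903)*103 - 2933)) = sqrt(-6936 + (-13184/11903 - 2933)) = sqrt(-6936 - 34924683/11903) = sqrt(-117483891/11903) = I*sqrt(1398410754573)/11903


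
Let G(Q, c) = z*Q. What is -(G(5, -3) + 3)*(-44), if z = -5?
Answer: -968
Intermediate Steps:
G(Q, c) = -5*Q
-(G(5, -3) + 3)*(-44) = -(-5*5 + 3)*(-44) = -(-25 + 3)*(-44) = -1*(-22)*(-44) = 22*(-44) = -968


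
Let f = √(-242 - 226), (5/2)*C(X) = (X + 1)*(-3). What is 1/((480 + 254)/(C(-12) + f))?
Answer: 33/1835 + 3*I*√13/367 ≈ 0.017984 + 0.029473*I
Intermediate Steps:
C(X) = -6/5 - 6*X/5 (C(X) = 2*((X + 1)*(-3))/5 = 2*((1 + X)*(-3))/5 = 2*(-3 - 3*X)/5 = -6/5 - 6*X/5)
f = 6*I*√13 (f = √(-468) = 6*I*√13 ≈ 21.633*I)
1/((480 + 254)/(C(-12) + f)) = 1/((480 + 254)/((-6/5 - 6/5*(-12)) + 6*I*√13)) = 1/(734/((-6/5 + 72/5) + 6*I*√13)) = 1/(734/(66/5 + 6*I*√13)) = 33/1835 + 3*I*√13/367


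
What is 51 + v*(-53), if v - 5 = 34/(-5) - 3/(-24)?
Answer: 5591/40 ≈ 139.77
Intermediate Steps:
v = -67/40 (v = 5 + (34/(-5) - 3/(-24)) = 5 + (34*(-⅕) - 3*(-1/24)) = 5 + (-34/5 + ⅛) = 5 - 267/40 = -67/40 ≈ -1.6750)
51 + v*(-53) = 51 - 67/40*(-53) = 51 + 3551/40 = 5591/40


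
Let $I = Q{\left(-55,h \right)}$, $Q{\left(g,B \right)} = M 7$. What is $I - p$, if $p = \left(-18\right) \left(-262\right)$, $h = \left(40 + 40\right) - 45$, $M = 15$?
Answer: $-4611$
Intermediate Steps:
$h = 35$ ($h = 80 - 45 = 35$)
$Q{\left(g,B \right)} = 105$ ($Q{\left(g,B \right)} = 15 \cdot 7 = 105$)
$I = 105$
$p = 4716$
$I - p = 105 - 4716 = -4611$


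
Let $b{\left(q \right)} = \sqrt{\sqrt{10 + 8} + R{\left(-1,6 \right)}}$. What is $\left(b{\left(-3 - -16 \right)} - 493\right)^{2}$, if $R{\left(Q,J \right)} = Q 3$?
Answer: $\left(493 - \sqrt{3} \sqrt{-1 + \sqrt{2}}\right)^{2} \approx 2.4195 \cdot 10^{5}$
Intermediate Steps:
$R{\left(Q,J \right)} = 3 Q$
$b{\left(q \right)} = \sqrt{-3 + 3 \sqrt{2}}$ ($b{\left(q \right)} = \sqrt{\sqrt{10 + 8} + 3 \left(-1\right)} = \sqrt{\sqrt{18} - 3} = \sqrt{3 \sqrt{2} - 3} = \sqrt{-3 + 3 \sqrt{2}}$)
$\left(b{\left(-3 - -16 \right)} - 493\right)^{2} = \left(\sqrt{-3 + 3 \sqrt{2}} - 493\right)^{2} = \left(-493 + \sqrt{-3 + 3 \sqrt{2}}\right)^{2}$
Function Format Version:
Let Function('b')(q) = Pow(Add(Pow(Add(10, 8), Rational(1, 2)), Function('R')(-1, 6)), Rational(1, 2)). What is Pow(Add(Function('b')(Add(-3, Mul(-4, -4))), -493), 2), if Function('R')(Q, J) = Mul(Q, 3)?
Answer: Pow(Add(493, Mul(-1, Pow(3, Rational(1, 2)), Pow(Add(-1, Pow(2, Rational(1, 2))), Rational(1, 2)))), 2) ≈ 2.4195e+5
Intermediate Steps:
Function('R')(Q, J) = Mul(3, Q)
Function('b')(q) = Pow(Add(-3, Mul(3, Pow(2, Rational(1, 2)))), Rational(1, 2)) (Function('b')(q) = Pow(Add(Pow(Add(10, 8), Rational(1, 2)), Mul(3, -1)), Rational(1, 2)) = Pow(Add(Pow(18, Rational(1, 2)), -3), Rational(1, 2)) = Pow(Add(Mul(3, Pow(2, Rational(1, 2))), -3), Rational(1, 2)) = Pow(Add(-3, Mul(3, Pow(2, Rational(1, 2)))), Rational(1, 2)))
Pow(Add(Function('b')(Add(-3, Mul(-4, -4))), -493), 2) = Pow(Add(Pow(Add(-3, Mul(3, Pow(2, Rational(1, 2)))), Rational(1, 2)), -493), 2) = Pow(Add(-493, Pow(Add(-3, Mul(3, Pow(2, Rational(1, 2)))), Rational(1, 2))), 2)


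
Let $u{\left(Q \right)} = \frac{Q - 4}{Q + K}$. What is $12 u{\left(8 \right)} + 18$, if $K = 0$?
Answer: $24$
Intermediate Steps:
$u{\left(Q \right)} = \frac{-4 + Q}{Q}$ ($u{\left(Q \right)} = \frac{Q - 4}{Q + 0} = \frac{-4 + Q}{Q}$)
$12 u{\left(8 \right)} + 18 = 12 \frac{-4 + 8}{8} + 18 = 12 \cdot \frac{1}{8} \cdot 4 + 18 = 12 \cdot \frac{1}{2} + 18 = 6 + 18 = 24$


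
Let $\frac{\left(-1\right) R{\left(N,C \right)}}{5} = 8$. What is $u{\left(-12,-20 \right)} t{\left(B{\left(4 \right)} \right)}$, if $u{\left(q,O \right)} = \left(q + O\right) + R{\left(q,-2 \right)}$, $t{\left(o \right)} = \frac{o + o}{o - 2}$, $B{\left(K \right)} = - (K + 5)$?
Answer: $- \frac{1296}{11} \approx -117.82$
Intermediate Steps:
$R{\left(N,C \right)} = -40$ ($R{\left(N,C \right)} = \left(-5\right) 8 = -40$)
$B{\left(K \right)} = -5 - K$ ($B{\left(K \right)} = - (5 + K) = -5 - K$)
$t{\left(o \right)} = \frac{2 o}{-2 + o}$
$u{\left(q,O \right)} = -40 + O + q$ ($u{\left(q,O \right)} = \left(q + O\right) - 40 = \left(O + q\right) - 40 = -40 + O + q$)
$u{\left(-12,-20 \right)} t{\left(B{\left(4 \right)} \right)} = \left(-40 - 20 - 12\right) \frac{2 \left(-5 - 4\right)}{-2 - 9} = - 72 \frac{2 \left(-5 - 4\right)}{-2 - 9} = - 72 \cdot 2 \left(-9\right) \frac{1}{-2 - 9} = - 72 \cdot 2 \left(-9\right) \frac{1}{-11} = - 72 \cdot 2 \left(-9\right) \left(- \frac{1}{11}\right) = \left(-72\right) \frac{18}{11} = - \frac{1296}{11}$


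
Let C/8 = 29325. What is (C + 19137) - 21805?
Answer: 231932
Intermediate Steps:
C = 234600 (C = 8*29325 = 234600)
(C + 19137) - 21805 = (234600 + 19137) - 21805 = 253737 - 21805 = 231932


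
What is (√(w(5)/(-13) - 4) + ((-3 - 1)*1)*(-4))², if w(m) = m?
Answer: (208 + I*√741)²/169 ≈ 251.62 + 67.006*I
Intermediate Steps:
(√(w(5)/(-13) - 4) + ((-3 - 1)*1)*(-4))² = (√(5/(-13) - 4) + ((-3 - 1)*1)*(-4))² = (√(5*(-1/13) - 4) - 4*1*(-4))² = (√(-5/13 - 4) - 4*(-4))² = (√(-57/13) + 16)² = (I*√741/13 + 16)² = (16 + I*√741/13)²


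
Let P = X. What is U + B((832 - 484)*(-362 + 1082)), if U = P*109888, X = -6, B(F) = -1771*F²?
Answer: -111183936044928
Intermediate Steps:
P = -6
U = -659328 (U = -6*109888 = -659328)
U + B((832 - 484)*(-362 + 1082)) = -659328 - 1771*(-362 + 1082)²*(832 - 484)² = -659328 - 1771*(348*720)² = -659328 - 1771*250560² = -659328 - 1771*62780313600 = -659328 - 111183935385600 = -111183936044928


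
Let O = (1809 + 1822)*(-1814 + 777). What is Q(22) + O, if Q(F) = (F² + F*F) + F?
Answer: -3764357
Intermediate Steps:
O = -3765347 (O = 3631*(-1037) = -3765347)
Q(F) = F + 2*F² (Q(F) = (F² + F²) + F = 2*F² + F = F + 2*F²)
Q(22) + O = 22*(1 + 2*22) - 3765347 = 22*(1 + 44) - 3765347 = 22*45 - 3765347 = 990 - 3765347 = -3764357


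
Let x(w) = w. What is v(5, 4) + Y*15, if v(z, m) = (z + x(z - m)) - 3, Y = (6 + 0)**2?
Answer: 543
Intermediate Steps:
Y = 36 (Y = 6**2 = 36)
v(z, m) = -3 - m + 2*z (v(z, m) = (z + (z - m)) - 3 = (-m + 2*z) - 3 = -3 - m + 2*z)
v(5, 4) + Y*15 = (-3 - 1*4 + 2*5) + 36*15 = (-3 - 4 + 10) + 540 = 3 + 540 = 543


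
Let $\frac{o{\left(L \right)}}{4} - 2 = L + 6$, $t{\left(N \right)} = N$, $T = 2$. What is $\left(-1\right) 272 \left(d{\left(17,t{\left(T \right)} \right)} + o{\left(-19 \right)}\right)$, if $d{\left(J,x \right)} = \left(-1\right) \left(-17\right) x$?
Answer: $2720$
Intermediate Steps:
$d{\left(J,x \right)} = 17 x$
$o{\left(L \right)} = 32 + 4 L$ ($o{\left(L \right)} = 8 + 4 \left(L + 6\right) = 8 + 4 \left(6 + L\right) = 8 + \left(24 + 4 L\right) = 32 + 4 L$)
$\left(-1\right) 272 \left(d{\left(17,t{\left(T \right)} \right)} + o{\left(-19 \right)}\right) = \left(-1\right) 272 \left(17 \cdot 2 + \left(32 + 4 \left(-19\right)\right)\right) = - 272 \left(34 + \left(32 - 76\right)\right) = - 272 \left(34 - 44\right) = \left(-272\right) \left(-10\right) = 2720$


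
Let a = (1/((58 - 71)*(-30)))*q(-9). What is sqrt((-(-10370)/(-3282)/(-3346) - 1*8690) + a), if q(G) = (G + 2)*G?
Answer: I*sqrt(276724373825469246495)/178450545 ≈ 93.219*I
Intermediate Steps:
q(G) = G*(2 + G) (q(G) = (2 + G)*G = G*(2 + G))
a = 21/130 (a = (1/((58 - 71)*(-30)))*(-9*(2 - 9)) = (-1/30/(-13))*(-9*(-7)) = -1/13*(-1/30)*63 = (1/390)*63 = 21/130 ≈ 0.16154)
sqrt((-(-10370)/(-3282)/(-3346) - 1*8690) + a) = sqrt((-(-10370)/(-3282)/(-3346) - 1*8690) + 21/130) = sqrt((-(-10370)*(-1)/3282*(-1/3346) - 8690) + 21/130) = sqrt((-1*5185/1641*(-1/3346) - 8690) + 21/130) = sqrt((-5185/1641*(-1/3346) - 8690) + 21/130) = sqrt((5185/5490786 - 8690) + 21/130) = sqrt(-47714925155/5490786 + 21/130) = sqrt(-1550706240911/178450545) = I*sqrt(276724373825469246495)/178450545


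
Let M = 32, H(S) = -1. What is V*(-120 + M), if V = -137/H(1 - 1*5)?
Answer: -12056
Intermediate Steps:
V = 137 (V = -137/(-1) = -137*(-1) = 137)
V*(-120 + M) = 137*(-120 + 32) = 137*(-88) = -12056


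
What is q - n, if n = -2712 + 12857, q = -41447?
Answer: -51592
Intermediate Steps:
n = 10145
q - n = -41447 - 1*10145 = -41447 - 10145 = -51592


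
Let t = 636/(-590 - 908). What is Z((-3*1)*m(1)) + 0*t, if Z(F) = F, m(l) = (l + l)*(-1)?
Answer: 6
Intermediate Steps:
m(l) = -2*l (m(l) = (2*l)*(-1) = -2*l)
t = -318/749 (t = 636/(-1498) = 636*(-1/1498) = -318/749 ≈ -0.42457)
Z((-3*1)*m(1)) + 0*t = (-3*1)*(-2*1) + 0*(-318/749) = -3*(-2) + 0 = 6 + 0 = 6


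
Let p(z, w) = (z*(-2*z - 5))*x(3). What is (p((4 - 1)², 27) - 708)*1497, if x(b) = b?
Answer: -1989513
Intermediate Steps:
p(z, w) = 3*z*(-5 - 2*z) (p(z, w) = (z*(-2*z - 5))*3 = (z*(-5 - 2*z))*3 = 3*z*(-5 - 2*z))
(p((4 - 1)², 27) - 708)*1497 = (-3*(4 - 1)²*(5 + 2*(4 - 1)²) - 708)*1497 = (-3*3²*(5 + 2*3²) - 708)*1497 = (-3*9*(5 + 2*9) - 708)*1497 = (-3*9*(5 + 18) - 708)*1497 = (-3*9*23 - 708)*1497 = (-621 - 708)*1497 = -1329*1497 = -1989513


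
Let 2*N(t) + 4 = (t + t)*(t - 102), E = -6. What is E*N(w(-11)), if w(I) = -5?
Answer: -3198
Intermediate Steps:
N(t) = -2 + t*(-102 + t) (N(t) = -2 + ((t + t)*(t - 102))/2 = -2 + ((2*t)*(-102 + t))/2 = -2 + (2*t*(-102 + t))/2 = -2 + t*(-102 + t))
E*N(w(-11)) = -6*(-2 + (-5)² - 102*(-5)) = -6*(-2 + 25 + 510) = -6*533 = -3198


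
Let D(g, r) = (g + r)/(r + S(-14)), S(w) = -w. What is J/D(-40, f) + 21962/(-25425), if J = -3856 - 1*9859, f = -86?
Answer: -1394969234/177975 ≈ -7838.0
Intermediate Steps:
J = -13715 (J = -3856 - 9859 = -13715)
D(g, r) = (g + r)/(14 + r) (D(g, r) = (g + r)/(r - 1*(-14)) = (g + r)/(r + 14) = (g + r)/(14 + r))
J/D(-40, f) + 21962/(-25425) = -13715*(14 - 86)/(-40 - 86) + 21962/(-25425) = -13715/(-126/(-72)) + 21962*(-1/25425) = -13715/((-1/72*(-126))) - 21962/25425 = -13715/7/4 - 21962/25425 = -13715*4/7 - 21962/25425 = -54860/7 - 21962/25425 = -1394969234/177975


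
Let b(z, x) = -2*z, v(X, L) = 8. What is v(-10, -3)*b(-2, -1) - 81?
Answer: -49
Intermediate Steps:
v(-10, -3)*b(-2, -1) - 81 = 8*(-2*(-2)) - 81 = 8*4 - 81 = 32 - 81 = -49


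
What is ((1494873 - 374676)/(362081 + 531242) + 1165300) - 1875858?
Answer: -634756684037/893323 ≈ -7.1056e+5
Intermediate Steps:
((1494873 - 374676)/(362081 + 531242) + 1165300) - 1875858 = (1120197/893323 + 1165300) - 1875858 = 1040990412097/893323 - 1875858 = -634756684037/893323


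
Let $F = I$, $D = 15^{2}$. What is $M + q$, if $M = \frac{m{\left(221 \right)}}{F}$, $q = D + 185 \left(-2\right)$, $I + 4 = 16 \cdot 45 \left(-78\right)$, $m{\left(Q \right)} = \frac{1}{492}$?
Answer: $- \frac{4006739761}{27632688} \approx -145.0$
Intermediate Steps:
$m{\left(Q \right)} = \frac{1}{492}$
$I = -56164$ ($I = -4 + 16 \cdot 45 \left(-78\right) = -4 + 720 \left(-78\right) = -4 - 56160 = -56164$)
$D = 225$
$F = -56164$
$q = -145$ ($q = 225 + 185 \left(-2\right) = 225 - 370 = -145$)
$M = - \frac{1}{27632688}$ ($M = \frac{1}{492 \left(-56164\right)} = \frac{1}{492} \left(- \frac{1}{56164}\right) = - \frac{1}{27632688} \approx -3.6189 \cdot 10^{-8}$)
$M + q = - \frac{1}{27632688} - 145 = - \frac{4006739761}{27632688}$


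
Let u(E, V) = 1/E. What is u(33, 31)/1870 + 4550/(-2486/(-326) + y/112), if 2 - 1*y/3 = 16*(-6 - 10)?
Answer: 2562964536689/8188238190 ≈ 313.01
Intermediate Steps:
y = 774 (y = 6 - 48*(-6 - 10) = 6 - 48*(-16) = 6 - 3*(-256) = 6 + 768 = 774)
u(33, 31)/1870 + 4550/(-2486/(-326) + y/112) = 1/(33*1870) + 4550/(-2486/(-326) + 774/112) = (1/33)*(1/1870) + 4550/(-2486*(-1/326) + 774*(1/112)) = 1/61710 + 4550/(1243/163 + 387/56) = 1/61710 + 4550/(132689/9128) = 1/61710 + 4550*(9128/132689) = 1/61710 + 41532400/132689 = 2562964536689/8188238190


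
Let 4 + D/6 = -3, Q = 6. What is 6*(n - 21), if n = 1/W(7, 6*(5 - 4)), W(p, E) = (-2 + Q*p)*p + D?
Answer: -14991/119 ≈ -125.97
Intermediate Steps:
D = -42 (D = -24 + 6*(-3) = -24 - 18 = -42)
W(p, E) = -42 + p*(-2 + 6*p) (W(p, E) = (-2 + 6*p)*p - 42 = p*(-2 + 6*p) - 42 = -42 + p*(-2 + 6*p))
n = 1/238 (n = 1/(-42 - 2*7 + 6*7²) = 1/(-42 - 14 + 6*49) = 1/(-42 - 14 + 294) = 1/238 ≈ 0.0042017)
6*(n - 21) = 6*(1/238 - 21) = 6*(-4997/238) = -14991/119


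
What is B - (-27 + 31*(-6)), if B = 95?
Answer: 308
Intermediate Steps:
B - (-27 + 31*(-6)) = 95 - (-27 + 31*(-6)) = 95 - (-27 - 186) = 95 - 1*(-213) = 95 + 213 = 308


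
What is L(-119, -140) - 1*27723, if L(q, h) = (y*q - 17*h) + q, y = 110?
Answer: -38552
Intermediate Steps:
L(q, h) = -17*h + 111*q (L(q, h) = (110*q - 17*h) + q = (-17*h + 110*q) + q = -17*h + 111*q)
L(-119, -140) - 1*27723 = (-17*(-140) + 111*(-119)) - 1*27723 = (2380 - 13209) - 27723 = -10829 - 27723 = -38552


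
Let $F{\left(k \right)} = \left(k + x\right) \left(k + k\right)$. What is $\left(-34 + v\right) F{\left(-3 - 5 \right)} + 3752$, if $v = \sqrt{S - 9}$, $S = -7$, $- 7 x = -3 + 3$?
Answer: $-600 + 512 i \approx -600.0 + 512.0 i$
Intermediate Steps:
$x = 0$ ($x = - \frac{-3 + 3}{7} = \left(- \frac{1}{7}\right) 0 = 0$)
$v = 4 i$ ($v = \sqrt{-7 - 9} = \sqrt{-16} = 4 i \approx 4.0 i$)
$F{\left(k \right)} = 2 k^{2}$ ($F{\left(k \right)} = \left(k + 0\right) \left(k + k\right) = k 2 k = 2 k^{2}$)
$\left(-34 + v\right) F{\left(-3 - 5 \right)} + 3752 = \left(-34 + 4 i\right) 2 \left(-3 - 5\right)^{2} + 3752 = \left(-34 + 4 i\right) 2 \left(-8\right)^{2} + 3752 = \left(-34 + 4 i\right) 2 \cdot 64 + 3752 = \left(-34 + 4 i\right) 128 + 3752 = \left(-4352 + 512 i\right) + 3752 = -600 + 512 i$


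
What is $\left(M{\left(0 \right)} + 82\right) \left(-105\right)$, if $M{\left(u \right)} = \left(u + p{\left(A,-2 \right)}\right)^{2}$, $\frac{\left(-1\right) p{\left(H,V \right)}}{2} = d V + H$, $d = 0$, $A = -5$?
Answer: $-19110$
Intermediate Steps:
$p{\left(H,V \right)} = - 2 H$ ($p{\left(H,V \right)} = - 2 \left(0 V + H\right) = - 2 \left(0 + H\right) = - 2 H$)
$M{\left(u \right)} = \left(10 + u\right)^{2}$ ($M{\left(u \right)} = \left(u - -10\right)^{2} = \left(u + 10\right)^{2} = \left(10 + u\right)^{2}$)
$\left(M{\left(0 \right)} + 82\right) \left(-105\right) = \left(\left(10 + 0\right)^{2} + 82\right) \left(-105\right) = \left(10^{2} + 82\right) \left(-105\right) = \left(100 + 82\right) \left(-105\right) = 182 \left(-105\right) = -19110$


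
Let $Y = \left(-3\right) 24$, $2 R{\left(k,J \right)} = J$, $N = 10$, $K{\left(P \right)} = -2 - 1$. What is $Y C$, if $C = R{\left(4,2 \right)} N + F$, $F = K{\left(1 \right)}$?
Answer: $-504$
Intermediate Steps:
$K{\left(P \right)} = -3$ ($K{\left(P \right)} = -2 - 1 = -3$)
$F = -3$
$R{\left(k,J \right)} = \frac{J}{2}$
$C = 7$ ($C = \frac{1}{2} \cdot 2 \cdot 10 - 3 = 1 \cdot 10 - 3 = 10 - 3 = 7$)
$Y = -72$
$Y C = \left(-72\right) 7 = -504$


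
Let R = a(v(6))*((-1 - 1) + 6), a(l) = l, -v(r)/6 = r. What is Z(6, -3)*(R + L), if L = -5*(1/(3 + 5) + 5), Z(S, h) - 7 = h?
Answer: -1357/2 ≈ -678.50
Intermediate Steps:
Z(S, h) = 7 + h
v(r) = -6*r
R = -144 (R = (-6*6)*((-1 - 1) + 6) = -36*(-2 + 6) = -36*4 = -144)
L = -205/8 (L = -5*(1/8 + 5) = -5*(⅛ + 5) = -5*41/8 = -205/8 ≈ -25.625)
Z(6, -3)*(R + L) = (7 - 3)*(-144 - 205/8) = 4*(-1357/8) = -1357/2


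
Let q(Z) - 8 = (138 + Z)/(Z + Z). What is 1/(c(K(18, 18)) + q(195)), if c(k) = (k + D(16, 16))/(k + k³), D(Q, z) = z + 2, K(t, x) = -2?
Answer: 130/943 ≈ 0.13786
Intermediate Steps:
D(Q, z) = 2 + z
q(Z) = 8 + (138 + Z)/(2*Z) (q(Z) = 8 + (138 + Z)/(Z + Z) = 8 + (138 + Z)/((2*Z)) = 8 + (138 + Z)*(1/(2*Z)) = 8 + (138 + Z)/(2*Z))
c(k) = (18 + k)/(k + k³) (c(k) = (k + (2 + 16))/(k + k³) = (k + 18)/(k + k³) = (18 + k)/(k + k³))
1/(c(K(18, 18)) + q(195)) = 1/((18 - 2)/(-2 + (-2)³) + (17/2 + 69/195)) = 1/(16/(-2 - 8) + (17/2 + 69*(1/195))) = 1/(16/(-10) + (17/2 + 23/65)) = 1/(-⅒*16 + 1151/130) = 1/(-8/5 + 1151/130) = 1/(943/130) = 130/943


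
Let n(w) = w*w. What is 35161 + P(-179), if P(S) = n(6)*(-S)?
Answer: 41605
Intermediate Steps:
n(w) = w**2
P(S) = -36*S (P(S) = 6**2*(-S) = 36*(-S) = -36*S)
35161 + P(-179) = 35161 - 36*(-179) = 35161 + 6444 = 41605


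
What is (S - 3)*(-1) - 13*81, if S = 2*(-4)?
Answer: -1042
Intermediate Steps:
S = -8
(S - 3)*(-1) - 13*81 = (-8 - 3)*(-1) - 13*81 = -11*(-1) - 1053 = 11 - 1053 = -1042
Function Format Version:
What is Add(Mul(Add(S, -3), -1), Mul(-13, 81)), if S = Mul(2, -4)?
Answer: -1042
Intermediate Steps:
S = -8
Add(Mul(Add(S, -3), -1), Mul(-13, 81)) = Add(Mul(Add(-8, -3), -1), Mul(-13, 81)) = Add(Mul(-11, -1), -1053) = Add(11, -1053) = -1042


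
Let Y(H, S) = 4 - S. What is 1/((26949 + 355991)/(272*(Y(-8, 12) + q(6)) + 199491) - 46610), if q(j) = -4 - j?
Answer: -38919/1813938002 ≈ -2.1456e-5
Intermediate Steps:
1/((26949 + 355991)/(272*(Y(-8, 12) + q(6)) + 199491) - 46610) = 1/((26949 + 355991)/(272*((4 - 1*12) + (-4 - 1*6)) + 199491) - 46610) = 1/(382940/(272*((4 - 12) + (-4 - 6)) + 199491) - 46610) = 1/(382940/(272*(-8 - 10) + 199491) - 46610) = 1/(382940/(272*(-18) + 199491) - 46610) = 1/(382940/(-4896 + 199491) - 46610) = 1/(382940/194595 - 46610) = 1/(382940*(1/194595) - 46610) = 1/(76588/38919 - 46610) = 1/(-1813938002/38919) = -38919/1813938002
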